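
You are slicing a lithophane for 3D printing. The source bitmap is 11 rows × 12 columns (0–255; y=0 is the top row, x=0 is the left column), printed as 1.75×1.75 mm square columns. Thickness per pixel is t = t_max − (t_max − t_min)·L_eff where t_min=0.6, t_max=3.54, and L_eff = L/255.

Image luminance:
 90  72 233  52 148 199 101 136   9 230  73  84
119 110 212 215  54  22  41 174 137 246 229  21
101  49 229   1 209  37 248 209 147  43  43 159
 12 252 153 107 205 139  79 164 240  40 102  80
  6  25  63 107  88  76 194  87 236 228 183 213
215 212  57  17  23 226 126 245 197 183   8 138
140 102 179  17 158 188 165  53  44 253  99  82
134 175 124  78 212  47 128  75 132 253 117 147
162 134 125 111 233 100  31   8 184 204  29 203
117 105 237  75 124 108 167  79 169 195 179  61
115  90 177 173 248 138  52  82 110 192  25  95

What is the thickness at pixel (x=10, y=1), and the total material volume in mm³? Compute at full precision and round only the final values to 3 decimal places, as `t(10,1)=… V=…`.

t(10,1)=0.900 V=832.666

span = t_max - t_min = 3.54 - 0.6 = 2.940
L(10,1) = 229, L_eff = 229/255 = 0.898039
t(10,1) = 3.54 - 2.940·0.898039 = 0.900
Σt over all 11·12 pixels = 1155537/4250 ≈ 271.8910588
V = pitch²·Σt = 1.75²·1155537/4250 = 832.666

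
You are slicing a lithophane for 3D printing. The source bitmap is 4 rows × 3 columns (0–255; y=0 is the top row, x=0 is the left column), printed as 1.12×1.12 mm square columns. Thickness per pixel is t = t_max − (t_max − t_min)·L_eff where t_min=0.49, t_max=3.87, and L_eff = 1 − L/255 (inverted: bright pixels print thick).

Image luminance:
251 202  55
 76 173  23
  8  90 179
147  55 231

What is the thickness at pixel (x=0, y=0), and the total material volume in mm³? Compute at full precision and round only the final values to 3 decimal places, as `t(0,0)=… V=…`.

span = t_max - t_min = 3.87 - 0.49 = 3.380
L(0,0) = 251, L_eff = 1 - 251/255 = 0.015686 (inverted)
t(0,0) = 3.87 - 3.380·0.015686 = 3.817
Σt over all 4·3 pixels = 32678/1275 ≈ 25.6298039
V = pitch²·Σt = 1.12²·32678/1275 = 32.150

t(0,0)=3.817 V=32.150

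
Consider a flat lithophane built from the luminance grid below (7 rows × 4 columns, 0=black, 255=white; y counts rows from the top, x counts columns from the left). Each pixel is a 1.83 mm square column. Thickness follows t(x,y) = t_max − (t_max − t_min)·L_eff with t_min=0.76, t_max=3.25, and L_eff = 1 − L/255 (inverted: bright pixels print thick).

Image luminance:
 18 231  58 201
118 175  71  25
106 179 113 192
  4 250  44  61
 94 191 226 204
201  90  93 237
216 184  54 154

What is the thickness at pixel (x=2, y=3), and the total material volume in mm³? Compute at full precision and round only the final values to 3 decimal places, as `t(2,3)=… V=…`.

span = t_max - t_min = 3.25 - 0.76 = 2.490
L(2,3) = 44, L_eff = 1 - 44/255 = 0.827451 (inverted)
t(2,3) = 3.25 - 2.490·0.827451 = 1.190
Σt over all 7·4 pixels = 9909/170 ≈ 58.2882353
V = pitch²·Σt = 1.83²·9909/170 = 195.201

t(2,3)=1.190 V=195.201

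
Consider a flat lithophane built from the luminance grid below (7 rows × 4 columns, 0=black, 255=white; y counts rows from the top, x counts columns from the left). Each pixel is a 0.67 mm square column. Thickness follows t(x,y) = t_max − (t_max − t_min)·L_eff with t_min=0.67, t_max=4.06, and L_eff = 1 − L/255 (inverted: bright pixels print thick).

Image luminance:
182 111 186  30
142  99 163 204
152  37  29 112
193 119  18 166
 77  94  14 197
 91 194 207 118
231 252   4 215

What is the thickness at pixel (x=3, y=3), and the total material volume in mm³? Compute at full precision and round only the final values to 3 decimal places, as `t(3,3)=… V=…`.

span = t_max - t_min = 4.06 - 0.67 = 3.390
L(3,3) = 166, L_eff = 1 - 166/255 = 0.349020 (inverted)
t(3,3) = 4.06 - 3.390·0.349020 = 2.877
Σt over all 7·4 pixels = 570441/8500 ≈ 67.1107059
V = pitch²·Σt = 0.67²·570441/8500 = 30.126

t(3,3)=2.877 V=30.126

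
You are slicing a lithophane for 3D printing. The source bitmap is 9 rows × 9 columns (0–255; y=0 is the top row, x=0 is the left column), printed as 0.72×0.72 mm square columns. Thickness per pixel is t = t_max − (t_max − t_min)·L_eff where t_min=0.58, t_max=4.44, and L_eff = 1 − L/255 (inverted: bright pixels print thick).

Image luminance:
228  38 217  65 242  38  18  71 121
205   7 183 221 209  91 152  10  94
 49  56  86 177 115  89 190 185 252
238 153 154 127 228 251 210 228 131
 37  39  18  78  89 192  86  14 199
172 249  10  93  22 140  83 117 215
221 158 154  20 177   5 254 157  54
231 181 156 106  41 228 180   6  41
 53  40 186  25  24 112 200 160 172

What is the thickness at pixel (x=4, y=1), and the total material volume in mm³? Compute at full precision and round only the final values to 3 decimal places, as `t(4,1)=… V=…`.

span = t_max - t_min = 4.44 - 0.58 = 3.860
L(4,1) = 209, L_eff = 1 - 209/255 = 0.180392 (inverted)
t(4,1) = 4.44 - 3.860·0.180392 = 3.744
Σt over all 9·9 pixels = 2591527/12750 ≈ 203.2570196
V = pitch²·Σt = 0.72²·2591527/12750 = 105.368

t(4,1)=3.744 V=105.368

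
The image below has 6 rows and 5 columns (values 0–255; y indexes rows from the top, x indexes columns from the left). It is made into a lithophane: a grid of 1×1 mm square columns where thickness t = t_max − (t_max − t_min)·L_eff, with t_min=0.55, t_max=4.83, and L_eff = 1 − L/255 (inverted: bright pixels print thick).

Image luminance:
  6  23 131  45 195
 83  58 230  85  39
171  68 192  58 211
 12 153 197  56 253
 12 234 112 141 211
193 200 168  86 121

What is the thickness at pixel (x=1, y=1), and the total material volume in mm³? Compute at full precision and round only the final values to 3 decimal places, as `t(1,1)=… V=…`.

t(1,1)=1.523 V=79.340

span = t_max - t_min = 4.83 - 0.55 = 4.280
L(1,1) = 58, L_eff = 1 - 58/255 = 0.772549 (inverted)
t(1,1) = 4.83 - 4.280·0.772549 = 1.523
Σt over all 6·5 pixels = 337197/4250 ≈ 79.3404706
V = pitch²·Σt = 1²·337197/4250 = 79.340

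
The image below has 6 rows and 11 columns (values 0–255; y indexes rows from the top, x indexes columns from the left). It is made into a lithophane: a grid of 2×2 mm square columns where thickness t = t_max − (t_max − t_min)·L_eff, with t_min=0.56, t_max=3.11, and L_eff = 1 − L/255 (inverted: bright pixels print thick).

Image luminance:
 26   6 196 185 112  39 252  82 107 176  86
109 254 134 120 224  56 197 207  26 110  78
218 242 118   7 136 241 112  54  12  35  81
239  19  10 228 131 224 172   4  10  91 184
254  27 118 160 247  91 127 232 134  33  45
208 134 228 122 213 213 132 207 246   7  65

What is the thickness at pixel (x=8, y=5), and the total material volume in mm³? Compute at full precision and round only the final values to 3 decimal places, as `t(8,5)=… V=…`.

t(8,5)=3.020 V=491.560

span = t_max - t_min = 3.11 - 0.56 = 2.550
L(8,5) = 246, L_eff = 1 - 246/255 = 0.035294 (inverted)
t(8,5) = 3.11 - 2.550·0.035294 = 3.020
Σt over all 6·11 pixels = 122.89
V = pitch²·Σt = 2²·122.89 = 491.560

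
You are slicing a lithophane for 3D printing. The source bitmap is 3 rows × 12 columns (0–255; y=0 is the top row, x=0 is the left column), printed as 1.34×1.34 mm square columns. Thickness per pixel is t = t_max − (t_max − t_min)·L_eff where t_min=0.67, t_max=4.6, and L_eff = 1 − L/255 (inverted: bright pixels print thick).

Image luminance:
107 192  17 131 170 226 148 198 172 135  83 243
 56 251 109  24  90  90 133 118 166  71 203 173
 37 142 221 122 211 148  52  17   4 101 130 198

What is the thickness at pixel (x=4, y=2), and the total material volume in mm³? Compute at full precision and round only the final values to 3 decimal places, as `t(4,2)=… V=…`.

span = t_max - t_min = 4.6 - 0.67 = 3.930
L(4,2) = 211, L_eff = 1 - 211/255 = 0.172549 (inverted)
t(4,2) = 4.6 - 3.930·0.172549 = 3.922
Σt over all 3·12 pixels = 819279/8500 ≈ 96.3857647
V = pitch²·Σt = 1.34²·819279/8500 = 173.070

t(4,2)=3.922 V=173.070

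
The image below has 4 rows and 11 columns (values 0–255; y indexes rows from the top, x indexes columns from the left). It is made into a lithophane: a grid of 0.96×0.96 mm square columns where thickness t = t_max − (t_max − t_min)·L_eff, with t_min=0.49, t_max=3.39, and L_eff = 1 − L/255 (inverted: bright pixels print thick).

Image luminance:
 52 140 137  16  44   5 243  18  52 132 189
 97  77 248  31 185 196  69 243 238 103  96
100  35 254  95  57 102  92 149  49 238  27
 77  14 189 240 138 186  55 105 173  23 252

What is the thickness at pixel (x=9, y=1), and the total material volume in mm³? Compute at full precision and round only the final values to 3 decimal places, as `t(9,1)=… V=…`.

t(9,1)=1.661 V=75.010

span = t_max - t_min = 3.39 - 0.49 = 2.900
L(9,1) = 103, L_eff = 1 - 103/255 = 0.596078 (inverted)
t(9,1) = 3.39 - 2.900·0.596078 = 1.661
Σt over all 4·11 pixels = 207547/2550 ≈ 81.3909804
V = pitch²·Σt = 0.96²·207547/2550 = 75.010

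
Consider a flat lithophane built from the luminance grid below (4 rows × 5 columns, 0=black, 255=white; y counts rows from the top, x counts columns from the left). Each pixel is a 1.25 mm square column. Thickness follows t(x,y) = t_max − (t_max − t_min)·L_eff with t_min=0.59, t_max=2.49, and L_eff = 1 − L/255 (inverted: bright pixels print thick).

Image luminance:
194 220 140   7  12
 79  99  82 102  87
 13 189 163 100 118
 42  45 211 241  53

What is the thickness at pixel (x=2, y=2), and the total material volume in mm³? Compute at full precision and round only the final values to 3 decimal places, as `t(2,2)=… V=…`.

t(2,2)=1.805 V=44.015

span = t_max - t_min = 2.49 - 0.59 = 1.900
L(2,2) = 163, L_eff = 1 - 163/255 = 0.360784 (inverted)
t(2,2) = 2.49 - 1.900·0.360784 = 1.805
Σt over all 4·5 pixels = 71833/2550 ≈ 28.1698039
V = pitch²·Σt = 1.25²·71833/2550 = 44.015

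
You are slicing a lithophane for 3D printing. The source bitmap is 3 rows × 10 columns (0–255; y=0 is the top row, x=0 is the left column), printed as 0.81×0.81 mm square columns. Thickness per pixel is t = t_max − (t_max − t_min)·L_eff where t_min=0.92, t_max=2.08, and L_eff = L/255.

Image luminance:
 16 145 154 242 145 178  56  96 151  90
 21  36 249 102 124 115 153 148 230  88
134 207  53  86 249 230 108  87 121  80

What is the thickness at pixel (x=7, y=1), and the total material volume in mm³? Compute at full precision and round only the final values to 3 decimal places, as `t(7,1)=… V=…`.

span = t_max - t_min = 2.08 - 0.92 = 1.160
L(7,1) = 148, L_eff = 148/255 = 0.580392
t(7,1) = 2.08 - 1.160·0.580392 = 1.407
Σt over all 3·10 pixels = 94958/2125 ≈ 44.6861176
V = pitch²·Σt = 0.81²·94958/2125 = 29.319

t(7,1)=1.407 V=29.319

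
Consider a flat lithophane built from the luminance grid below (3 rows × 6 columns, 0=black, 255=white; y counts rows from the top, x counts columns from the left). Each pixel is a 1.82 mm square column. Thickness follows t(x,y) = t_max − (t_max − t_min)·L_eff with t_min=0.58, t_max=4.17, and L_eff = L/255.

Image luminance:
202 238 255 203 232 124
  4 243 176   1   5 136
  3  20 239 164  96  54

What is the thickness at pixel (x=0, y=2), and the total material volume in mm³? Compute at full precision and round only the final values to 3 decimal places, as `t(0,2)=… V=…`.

span = t_max - t_min = 4.17 - 0.58 = 3.590
L(0,2) = 3, L_eff = 3/255 = 0.011765
t(0,2) = 4.17 - 3.590·0.011765 = 4.128
Σt over all 3·6 pixels = 42169/1020 ≈ 41.3421569
V = pitch²·Σt = 1.82²·42169/1020 = 136.942

t(0,2)=4.128 V=136.942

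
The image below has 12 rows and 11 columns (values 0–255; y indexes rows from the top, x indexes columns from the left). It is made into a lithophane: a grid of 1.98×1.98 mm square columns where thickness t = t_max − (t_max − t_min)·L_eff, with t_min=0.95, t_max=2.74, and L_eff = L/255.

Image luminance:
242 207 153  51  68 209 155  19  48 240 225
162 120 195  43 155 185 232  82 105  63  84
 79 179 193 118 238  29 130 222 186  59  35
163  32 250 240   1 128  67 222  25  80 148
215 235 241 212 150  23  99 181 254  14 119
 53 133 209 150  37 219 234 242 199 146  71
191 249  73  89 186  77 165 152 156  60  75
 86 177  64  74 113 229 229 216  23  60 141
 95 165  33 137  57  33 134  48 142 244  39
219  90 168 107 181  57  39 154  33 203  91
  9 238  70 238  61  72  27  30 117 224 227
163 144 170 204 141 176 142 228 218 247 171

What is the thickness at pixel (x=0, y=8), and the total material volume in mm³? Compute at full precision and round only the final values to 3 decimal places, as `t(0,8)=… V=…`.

t(0,8)=2.073 V=923.292

span = t_max - t_min = 2.74 - 0.95 = 1.790
L(0,8) = 95, L_eff = 95/255 = 0.372549
t(0,8) = 2.74 - 1.790·0.372549 = 2.073
Σt over all 12·11 pixels = 3002747/12750 ≈ 235.5095686
V = pitch²·Σt = 1.98²·3002747/12750 = 923.292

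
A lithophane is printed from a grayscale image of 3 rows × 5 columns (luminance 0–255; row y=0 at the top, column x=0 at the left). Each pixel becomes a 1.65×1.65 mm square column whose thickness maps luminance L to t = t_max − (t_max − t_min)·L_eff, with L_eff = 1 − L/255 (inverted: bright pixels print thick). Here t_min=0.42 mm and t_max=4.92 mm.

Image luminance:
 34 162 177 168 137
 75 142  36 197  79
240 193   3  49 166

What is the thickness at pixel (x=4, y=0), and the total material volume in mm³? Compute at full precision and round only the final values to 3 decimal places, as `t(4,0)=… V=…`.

t(4,0)=2.838 V=106.418

span = t_max - t_min = 4.92 - 0.42 = 4.500
L(4,0) = 137, L_eff = 1 - 137/255 = 0.462745 (inverted)
t(4,0) = 4.92 - 4.500·0.462745 = 2.838
Σt over all 3·5 pixels = 1329/34 ≈ 39.0882353
V = pitch²·Σt = 1.65²·1329/34 = 106.418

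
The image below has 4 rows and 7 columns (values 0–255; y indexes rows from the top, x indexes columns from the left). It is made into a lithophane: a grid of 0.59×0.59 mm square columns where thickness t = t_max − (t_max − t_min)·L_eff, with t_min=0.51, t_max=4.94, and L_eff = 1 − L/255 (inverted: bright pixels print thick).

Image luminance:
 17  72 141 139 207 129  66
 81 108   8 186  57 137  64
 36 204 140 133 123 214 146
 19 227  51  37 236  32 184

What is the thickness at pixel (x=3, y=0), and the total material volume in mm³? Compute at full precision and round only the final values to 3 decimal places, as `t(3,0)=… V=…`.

span = t_max - t_min = 4.94 - 0.51 = 4.430
L(3,0) = 139, L_eff = 1 - 139/255 = 0.454902 (inverted)
t(3,0) = 4.94 - 4.430·0.454902 = 2.925
Σt over all 4·7 pixels = 889541/12750 ≈ 69.7679216
V = pitch²·Σt = 0.59²·889541/12750 = 24.286

t(3,0)=2.925 V=24.286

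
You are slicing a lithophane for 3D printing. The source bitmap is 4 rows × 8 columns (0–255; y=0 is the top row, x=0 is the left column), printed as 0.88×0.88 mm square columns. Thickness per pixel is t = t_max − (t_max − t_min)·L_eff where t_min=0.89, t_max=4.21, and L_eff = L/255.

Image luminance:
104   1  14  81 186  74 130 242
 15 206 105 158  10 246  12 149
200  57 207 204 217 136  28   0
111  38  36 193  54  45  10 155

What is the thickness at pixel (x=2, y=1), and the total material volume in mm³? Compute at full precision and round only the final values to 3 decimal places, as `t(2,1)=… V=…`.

span = t_max - t_min = 4.21 - 0.89 = 3.320
L(2,1) = 105, L_eff = 105/255 = 0.411765
t(2,1) = 4.21 - 3.320·0.411765 = 2.843
Σt over all 4·8 pixels = 574648/6375 ≈ 90.1408627
V = pitch²·Σt = 0.88²·574648/6375 = 69.805

t(2,1)=2.843 V=69.805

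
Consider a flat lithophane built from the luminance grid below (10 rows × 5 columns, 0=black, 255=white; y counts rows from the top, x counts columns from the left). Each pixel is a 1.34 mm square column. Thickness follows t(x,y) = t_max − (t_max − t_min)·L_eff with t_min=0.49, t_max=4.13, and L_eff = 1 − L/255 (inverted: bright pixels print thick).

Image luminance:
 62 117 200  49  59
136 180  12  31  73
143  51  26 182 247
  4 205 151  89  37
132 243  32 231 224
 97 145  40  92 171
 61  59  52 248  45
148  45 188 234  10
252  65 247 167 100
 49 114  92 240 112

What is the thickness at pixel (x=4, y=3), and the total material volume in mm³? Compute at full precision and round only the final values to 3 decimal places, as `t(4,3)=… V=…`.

t(4,3)=1.018 V=197.498

span = t_max - t_min = 4.13 - 0.49 = 3.640
L(4,3) = 37, L_eff = 1 - 37/255 = 0.854902 (inverted)
t(4,3) = 4.13 - 3.640·0.854902 = 1.018
Σt over all 10·5 pixels = 1402373/12750 ≈ 109.9900392
V = pitch²·Σt = 1.34²·1402373/12750 = 197.498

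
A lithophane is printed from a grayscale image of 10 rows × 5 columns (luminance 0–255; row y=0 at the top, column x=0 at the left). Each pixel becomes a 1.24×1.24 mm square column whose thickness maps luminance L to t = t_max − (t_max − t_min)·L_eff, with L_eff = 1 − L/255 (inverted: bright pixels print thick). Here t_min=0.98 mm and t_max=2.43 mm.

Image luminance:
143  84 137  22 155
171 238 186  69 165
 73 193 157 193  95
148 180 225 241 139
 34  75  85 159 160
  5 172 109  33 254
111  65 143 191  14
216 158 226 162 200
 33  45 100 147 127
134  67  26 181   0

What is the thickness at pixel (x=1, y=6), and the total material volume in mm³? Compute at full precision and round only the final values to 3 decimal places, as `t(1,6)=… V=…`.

span = t_max - t_min = 2.43 - 0.98 = 1.450
L(1,6) = 65, L_eff = 1 - 65/255 = 0.745098 (inverted)
t(1,6) = 2.43 - 1.450·0.745098 = 1.350
Σt over all 10·5 pixels = 218417/2550 ≈ 85.6537255
V = pitch²·Σt = 1.24²·218417/2550 = 131.701

t(1,6)=1.350 V=131.701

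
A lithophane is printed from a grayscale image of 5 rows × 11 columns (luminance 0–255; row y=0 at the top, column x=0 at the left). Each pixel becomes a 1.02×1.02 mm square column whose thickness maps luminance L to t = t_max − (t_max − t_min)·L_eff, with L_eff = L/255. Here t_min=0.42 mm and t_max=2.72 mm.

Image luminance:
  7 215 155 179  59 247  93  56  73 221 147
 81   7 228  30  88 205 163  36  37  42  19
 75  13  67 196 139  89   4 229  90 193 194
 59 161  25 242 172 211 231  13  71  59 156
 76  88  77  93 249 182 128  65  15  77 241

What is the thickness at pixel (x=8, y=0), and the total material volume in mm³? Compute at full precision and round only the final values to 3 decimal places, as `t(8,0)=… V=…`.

span = t_max - t_min = 2.72 - 0.42 = 2.300
L(8,0) = 73, L_eff = 73/255 = 0.286275
t(8,0) = 2.72 - 2.300·0.286275 = 2.062
Σt over all 5·11 pixels = 117508/1275 ≈ 92.1631373
V = pitch²·Σt = 1.02²·117508/1275 = 95.887

t(8,0)=2.062 V=95.887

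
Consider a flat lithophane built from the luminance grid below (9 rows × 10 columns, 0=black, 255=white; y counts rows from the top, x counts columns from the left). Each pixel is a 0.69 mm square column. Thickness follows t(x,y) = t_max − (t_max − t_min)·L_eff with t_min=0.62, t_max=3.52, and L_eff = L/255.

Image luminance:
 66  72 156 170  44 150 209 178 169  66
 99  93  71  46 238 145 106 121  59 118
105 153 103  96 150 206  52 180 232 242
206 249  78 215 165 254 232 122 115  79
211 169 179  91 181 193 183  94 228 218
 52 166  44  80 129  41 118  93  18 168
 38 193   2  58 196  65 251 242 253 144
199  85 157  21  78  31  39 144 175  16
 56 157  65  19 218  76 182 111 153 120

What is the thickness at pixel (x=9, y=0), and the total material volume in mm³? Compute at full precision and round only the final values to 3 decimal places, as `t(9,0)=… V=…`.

span = t_max - t_min = 3.52 - 0.62 = 2.900
L(9,0) = 66, L_eff = 66/255 = 0.258824
t(9,0) = 3.52 - 2.900·0.258824 = 2.769
Σt over all 9·10 pixels = 9307/51 ≈ 182.4901961
V = pitch²·Σt = 0.69²·9307/51 = 86.884

t(9,0)=2.769 V=86.884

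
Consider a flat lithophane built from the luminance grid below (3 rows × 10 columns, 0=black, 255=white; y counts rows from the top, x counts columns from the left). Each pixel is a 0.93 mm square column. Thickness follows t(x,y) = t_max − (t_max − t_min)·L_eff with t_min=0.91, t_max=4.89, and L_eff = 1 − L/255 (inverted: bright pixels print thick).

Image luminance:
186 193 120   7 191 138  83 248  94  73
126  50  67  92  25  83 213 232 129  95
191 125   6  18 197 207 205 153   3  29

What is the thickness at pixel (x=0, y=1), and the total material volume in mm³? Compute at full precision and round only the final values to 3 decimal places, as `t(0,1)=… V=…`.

span = t_max - t_min = 4.89 - 0.91 = 3.980
L(0,1) = 126, L_eff = 1 - 126/255 = 0.505882 (inverted)
t(0,1) = 4.89 - 3.980·0.505882 = 2.877
Σt over all 3·10 pixels = 176716/2125 ≈ 83.1604706
V = pitch²·Σt = 0.93²·176716/2125 = 71.925

t(0,1)=2.877 V=71.925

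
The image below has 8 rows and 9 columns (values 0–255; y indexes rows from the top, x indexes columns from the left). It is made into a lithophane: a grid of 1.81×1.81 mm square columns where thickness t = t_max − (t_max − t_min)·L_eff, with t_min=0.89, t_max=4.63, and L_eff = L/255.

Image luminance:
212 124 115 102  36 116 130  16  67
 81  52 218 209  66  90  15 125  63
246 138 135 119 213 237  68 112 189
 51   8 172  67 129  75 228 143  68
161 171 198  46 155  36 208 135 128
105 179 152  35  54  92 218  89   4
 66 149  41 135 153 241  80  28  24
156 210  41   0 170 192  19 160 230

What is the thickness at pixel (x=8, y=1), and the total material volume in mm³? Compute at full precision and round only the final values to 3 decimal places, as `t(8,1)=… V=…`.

t(8,1)=3.706 V=683.892

span = t_max - t_min = 4.63 - 0.89 = 3.740
L(8,1) = 63, L_eff = 63/255 = 0.247059
t(8,1) = 4.63 - 3.740·0.247059 = 3.706
Σt over all 8·9 pixels = 208.752
V = pitch²·Σt = 1.81²·208.752 = 683.892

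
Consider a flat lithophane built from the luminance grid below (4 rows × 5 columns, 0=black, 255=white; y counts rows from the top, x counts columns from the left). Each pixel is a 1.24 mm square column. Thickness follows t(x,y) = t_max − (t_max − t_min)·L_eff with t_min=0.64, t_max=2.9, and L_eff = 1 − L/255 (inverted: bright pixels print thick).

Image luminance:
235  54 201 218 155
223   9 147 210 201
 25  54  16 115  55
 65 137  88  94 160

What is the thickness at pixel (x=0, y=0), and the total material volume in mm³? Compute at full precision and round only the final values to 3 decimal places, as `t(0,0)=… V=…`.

t(0,0)=2.723 V=53.232

span = t_max - t_min = 2.9 - 0.64 = 2.260
L(0,0) = 235, L_eff = 1 - 235/255 = 0.078431 (inverted)
t(0,0) = 2.9 - 2.260·0.078431 = 2.723
Σt over all 4·5 pixels = 220703/6375 ≈ 34.6200784
V = pitch²·Σt = 1.24²·220703/6375 = 53.232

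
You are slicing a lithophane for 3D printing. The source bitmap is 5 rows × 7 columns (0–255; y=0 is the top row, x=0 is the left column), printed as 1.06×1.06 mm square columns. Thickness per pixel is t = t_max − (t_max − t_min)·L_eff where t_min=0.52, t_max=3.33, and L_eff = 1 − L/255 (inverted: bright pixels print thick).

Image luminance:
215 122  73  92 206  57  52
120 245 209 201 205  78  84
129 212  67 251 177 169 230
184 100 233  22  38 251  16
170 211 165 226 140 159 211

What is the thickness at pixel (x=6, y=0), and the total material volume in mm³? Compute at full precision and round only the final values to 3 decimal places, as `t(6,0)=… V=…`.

span = t_max - t_min = 3.33 - 0.52 = 2.810
L(6,0) = 52, L_eff = 1 - 52/255 = 0.796078 (inverted)
t(6,0) = 3.33 - 2.810·0.796078 = 1.093
Σt over all 5·7 pixels = 97951/1275 ≈ 76.8243137
V = pitch²·Σt = 1.06²·97951/1275 = 86.320

t(6,0)=1.093 V=86.320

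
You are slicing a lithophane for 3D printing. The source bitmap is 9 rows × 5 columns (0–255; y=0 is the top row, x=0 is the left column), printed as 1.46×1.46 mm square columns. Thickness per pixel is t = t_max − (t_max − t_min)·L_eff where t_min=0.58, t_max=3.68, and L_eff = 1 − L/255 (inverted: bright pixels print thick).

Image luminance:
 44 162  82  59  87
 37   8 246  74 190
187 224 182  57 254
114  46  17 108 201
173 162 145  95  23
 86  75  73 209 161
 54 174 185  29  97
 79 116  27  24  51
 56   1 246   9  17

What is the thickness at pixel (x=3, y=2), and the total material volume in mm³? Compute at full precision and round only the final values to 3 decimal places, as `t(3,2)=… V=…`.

span = t_max - t_min = 3.68 - 0.58 = 3.100
L(3,2) = 57, L_eff = 1 - 57/255 = 0.776471 (inverted)
t(3,2) = 3.68 - 3.100·0.776471 = 1.273
Σt over all 9·5 pixels = 71227/850 ≈ 83.7964706
V = pitch²·Σt = 1.46²·71227/850 = 178.621

t(3,2)=1.273 V=178.621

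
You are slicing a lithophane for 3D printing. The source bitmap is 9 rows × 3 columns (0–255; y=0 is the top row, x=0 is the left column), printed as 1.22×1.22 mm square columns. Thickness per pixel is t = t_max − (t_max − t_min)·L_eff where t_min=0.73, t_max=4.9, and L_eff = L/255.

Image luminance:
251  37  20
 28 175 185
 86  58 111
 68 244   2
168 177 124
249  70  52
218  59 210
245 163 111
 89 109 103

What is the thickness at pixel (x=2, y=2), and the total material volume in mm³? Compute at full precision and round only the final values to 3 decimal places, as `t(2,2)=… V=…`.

t(2,2)=3.085 V=113.868

span = t_max - t_min = 4.9 - 0.73 = 4.170
L(2,2) = 111, L_eff = 111/255 = 0.435294
t(2,2) = 4.9 - 4.170·0.435294 = 3.085
Σt over all 9·3 pixels = 325141/4250 ≈ 76.5037647
V = pitch²·Σt = 1.22²·325141/4250 = 113.868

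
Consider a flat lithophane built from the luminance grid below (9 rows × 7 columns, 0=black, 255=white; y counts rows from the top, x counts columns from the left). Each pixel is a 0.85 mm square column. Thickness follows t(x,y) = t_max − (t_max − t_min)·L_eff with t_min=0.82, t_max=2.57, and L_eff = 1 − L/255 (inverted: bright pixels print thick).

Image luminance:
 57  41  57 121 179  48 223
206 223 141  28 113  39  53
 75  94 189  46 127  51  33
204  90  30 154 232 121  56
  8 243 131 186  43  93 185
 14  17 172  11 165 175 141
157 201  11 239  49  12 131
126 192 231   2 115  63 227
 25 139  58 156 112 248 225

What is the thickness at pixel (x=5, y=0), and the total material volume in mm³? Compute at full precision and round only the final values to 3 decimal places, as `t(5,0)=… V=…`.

span = t_max - t_min = 2.57 - 0.82 = 1.750
L(5,0) = 48, L_eff = 1 - 48/255 = 0.811765 (inverted)
t(5,0) = 2.57 - 1.750·0.811765 = 1.149
Σt over all 9·7 pixels = 130039/1275 ≈ 101.9913725
V = pitch²·Σt = 0.85²·130039/1275 = 73.689

t(5,0)=1.149 V=73.689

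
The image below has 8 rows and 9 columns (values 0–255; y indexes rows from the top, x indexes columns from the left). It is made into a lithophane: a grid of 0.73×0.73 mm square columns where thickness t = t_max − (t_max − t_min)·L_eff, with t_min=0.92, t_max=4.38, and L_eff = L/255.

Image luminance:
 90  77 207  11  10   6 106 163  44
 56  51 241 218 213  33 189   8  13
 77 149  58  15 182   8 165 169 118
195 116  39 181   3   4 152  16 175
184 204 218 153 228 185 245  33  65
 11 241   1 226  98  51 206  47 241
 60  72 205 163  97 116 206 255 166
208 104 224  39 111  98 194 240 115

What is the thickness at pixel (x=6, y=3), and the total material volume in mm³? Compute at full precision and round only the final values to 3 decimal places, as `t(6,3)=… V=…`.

t(6,3)=2.318 V=103.933

span = t_max - t_min = 4.38 - 0.92 = 3.460
L(6,3) = 152, L_eff = 152/255 = 0.596078
t(6,3) = 4.38 - 3.460·0.596078 = 2.318
Σt over all 8·9 pixels = 414446/2125 ≈ 195.0334118
V = pitch²·Σt = 0.73²·414446/2125 = 103.933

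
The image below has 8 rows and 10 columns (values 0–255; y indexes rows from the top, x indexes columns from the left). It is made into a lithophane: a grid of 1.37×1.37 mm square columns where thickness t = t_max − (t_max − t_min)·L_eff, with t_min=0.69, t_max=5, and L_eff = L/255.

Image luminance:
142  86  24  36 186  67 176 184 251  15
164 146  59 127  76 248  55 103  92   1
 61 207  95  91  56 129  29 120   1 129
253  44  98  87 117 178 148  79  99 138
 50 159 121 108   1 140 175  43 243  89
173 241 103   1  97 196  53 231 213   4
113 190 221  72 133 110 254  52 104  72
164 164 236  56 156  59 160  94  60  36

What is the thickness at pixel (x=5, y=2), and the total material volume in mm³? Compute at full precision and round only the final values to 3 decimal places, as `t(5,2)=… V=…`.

t(5,2)=2.820 V=454.338

span = t_max - t_min = 5 - 0.69 = 4.310
L(5,2) = 129, L_eff = 129/255 = 0.505882
t(5,2) = 5 - 4.310·0.505882 = 2.820
Σt over all 8·10 pixels = 1543184/6375 ≈ 242.0680784
V = pitch²·Σt = 1.37²·1543184/6375 = 454.338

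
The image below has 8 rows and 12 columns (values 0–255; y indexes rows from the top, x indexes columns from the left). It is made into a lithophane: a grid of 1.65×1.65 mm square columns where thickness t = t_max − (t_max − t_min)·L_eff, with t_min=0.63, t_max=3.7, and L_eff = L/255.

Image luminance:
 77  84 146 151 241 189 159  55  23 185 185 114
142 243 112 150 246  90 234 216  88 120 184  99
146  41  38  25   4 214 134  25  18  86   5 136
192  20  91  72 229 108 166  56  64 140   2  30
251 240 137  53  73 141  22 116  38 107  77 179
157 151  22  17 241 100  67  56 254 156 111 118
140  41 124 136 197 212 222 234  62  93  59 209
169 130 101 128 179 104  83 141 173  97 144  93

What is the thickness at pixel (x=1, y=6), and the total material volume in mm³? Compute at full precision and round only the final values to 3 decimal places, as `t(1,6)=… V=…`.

span = t_max - t_min = 3.7 - 0.63 = 3.070
L(1,6) = 41, L_eff = 41/255 = 0.160784
t(1,6) = 3.7 - 3.070·0.160784 = 3.206
Σt over all 8·12 pixels = 213.98
V = pitch²·Σt = 1.65²·213.98 = 582.561

t(1,6)=3.206 V=582.561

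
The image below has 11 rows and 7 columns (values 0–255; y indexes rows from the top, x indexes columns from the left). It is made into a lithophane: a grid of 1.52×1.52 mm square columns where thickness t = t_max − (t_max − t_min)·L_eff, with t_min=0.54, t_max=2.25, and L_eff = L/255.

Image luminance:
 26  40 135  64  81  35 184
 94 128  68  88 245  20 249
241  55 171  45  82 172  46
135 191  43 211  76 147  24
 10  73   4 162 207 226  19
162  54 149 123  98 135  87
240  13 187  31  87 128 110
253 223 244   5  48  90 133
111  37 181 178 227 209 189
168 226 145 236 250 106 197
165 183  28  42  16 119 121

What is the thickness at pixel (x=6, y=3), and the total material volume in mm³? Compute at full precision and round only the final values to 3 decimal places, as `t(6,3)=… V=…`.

t(6,3)=2.089 V=252.610

span = t_max - t_min = 2.25 - 0.54 = 1.710
L(6,3) = 24, L_eff = 24/255 = 0.094118
t(6,3) = 2.25 - 1.710·0.094118 = 2.089
Σt over all 11·7 pixels = 464679/4250 ≈ 109.3362353
V = pitch²·Σt = 1.52²·464679/4250 = 252.610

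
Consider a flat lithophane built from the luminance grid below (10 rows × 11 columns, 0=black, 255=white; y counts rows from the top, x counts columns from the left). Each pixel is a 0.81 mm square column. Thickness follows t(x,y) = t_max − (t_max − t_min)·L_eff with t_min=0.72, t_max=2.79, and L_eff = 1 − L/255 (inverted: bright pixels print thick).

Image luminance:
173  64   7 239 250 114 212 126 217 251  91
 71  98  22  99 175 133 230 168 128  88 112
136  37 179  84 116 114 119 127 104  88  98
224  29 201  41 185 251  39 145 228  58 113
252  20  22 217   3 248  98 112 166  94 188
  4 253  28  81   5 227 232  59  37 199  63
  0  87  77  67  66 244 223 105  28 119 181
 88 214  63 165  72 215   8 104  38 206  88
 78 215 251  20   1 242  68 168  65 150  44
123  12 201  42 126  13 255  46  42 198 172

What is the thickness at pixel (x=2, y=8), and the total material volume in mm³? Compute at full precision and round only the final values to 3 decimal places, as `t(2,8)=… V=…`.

span = t_max - t_min = 2.79 - 0.72 = 2.070
L(2,8) = 251, L_eff = 1 - 251/255 = 0.015686 (inverted)
t(2,8) = 2.79 - 2.070·0.015686 = 2.758
Σt over all 10·11 pixels = 798279/4250 ≈ 187.8303529
V = pitch²·Σt = 0.81²·798279/4250 = 123.235

t(2,8)=2.758 V=123.235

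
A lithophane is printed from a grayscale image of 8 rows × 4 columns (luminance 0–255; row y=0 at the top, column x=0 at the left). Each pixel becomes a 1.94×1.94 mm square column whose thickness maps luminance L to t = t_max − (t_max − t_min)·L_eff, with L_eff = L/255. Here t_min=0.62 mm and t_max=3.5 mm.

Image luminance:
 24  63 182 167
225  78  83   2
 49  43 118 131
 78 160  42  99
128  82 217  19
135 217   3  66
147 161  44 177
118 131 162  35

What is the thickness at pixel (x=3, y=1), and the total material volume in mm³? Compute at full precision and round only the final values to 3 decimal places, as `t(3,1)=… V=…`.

t(3,1)=3.477 V=277.596

span = t_max - t_min = 3.5 - 0.62 = 2.880
L(3,1) = 2, L_eff = 2/255 = 0.007843
t(3,1) = 3.5 - 2.880·0.007843 = 3.477
Σt over all 8·4 pixels = 156736/2125 ≈ 73.7581176
V = pitch²·Σt = 1.94²·156736/2125 = 277.596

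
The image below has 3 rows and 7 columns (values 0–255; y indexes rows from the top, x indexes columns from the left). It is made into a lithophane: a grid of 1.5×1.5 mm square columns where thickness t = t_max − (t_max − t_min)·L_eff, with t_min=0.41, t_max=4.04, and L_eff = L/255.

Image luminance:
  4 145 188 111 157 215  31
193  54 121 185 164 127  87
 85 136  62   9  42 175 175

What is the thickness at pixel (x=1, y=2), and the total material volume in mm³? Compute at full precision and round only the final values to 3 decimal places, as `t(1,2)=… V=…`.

span = t_max - t_min = 4.04 - 0.41 = 3.630
L(1,2) = 136, L_eff = 136/255 = 0.533333
t(1,2) = 4.04 - 3.630·0.533333 = 2.104
Σt over all 3·7 pixels = 211377/4250 ≈ 49.7357647
V = pitch²·Σt = 1.5²·211377/4250 = 111.905

t(1,2)=2.104 V=111.905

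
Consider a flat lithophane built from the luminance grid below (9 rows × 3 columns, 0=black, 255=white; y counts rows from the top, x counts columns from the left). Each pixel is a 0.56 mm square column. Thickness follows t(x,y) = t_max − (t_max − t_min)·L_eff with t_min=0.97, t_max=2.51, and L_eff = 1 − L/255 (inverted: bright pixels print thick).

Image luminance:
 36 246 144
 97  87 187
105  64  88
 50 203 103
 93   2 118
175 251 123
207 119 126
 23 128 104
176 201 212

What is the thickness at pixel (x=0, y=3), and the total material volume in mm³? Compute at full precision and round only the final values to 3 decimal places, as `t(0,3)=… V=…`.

t(0,3)=1.272 V=14.781

span = t_max - t_min = 2.51 - 0.97 = 1.540
L(0,3) = 50, L_eff = 1 - 50/255 = 0.803922 (inverted)
t(0,3) = 2.51 - 1.540·0.803922 = 1.272
Σt over all 9·3 pixels = 47.134
V = pitch²·Σt = 0.56²·47.134 = 14.781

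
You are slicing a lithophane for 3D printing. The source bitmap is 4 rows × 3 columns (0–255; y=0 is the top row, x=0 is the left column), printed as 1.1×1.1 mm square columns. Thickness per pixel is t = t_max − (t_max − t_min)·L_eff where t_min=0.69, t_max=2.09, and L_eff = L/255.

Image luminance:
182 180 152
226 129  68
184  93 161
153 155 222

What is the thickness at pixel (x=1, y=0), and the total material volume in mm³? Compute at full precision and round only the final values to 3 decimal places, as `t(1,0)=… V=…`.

t(1,0)=1.102 V=17.692

span = t_max - t_min = 2.09 - 0.69 = 1.400
L(1,0) = 180, L_eff = 180/255 = 0.705882
t(1,0) = 2.09 - 1.400·0.705882 = 1.102
Σt over all 4·3 pixels = 6214/425 ≈ 14.6211765
V = pitch²·Σt = 1.1²·6214/425 = 17.692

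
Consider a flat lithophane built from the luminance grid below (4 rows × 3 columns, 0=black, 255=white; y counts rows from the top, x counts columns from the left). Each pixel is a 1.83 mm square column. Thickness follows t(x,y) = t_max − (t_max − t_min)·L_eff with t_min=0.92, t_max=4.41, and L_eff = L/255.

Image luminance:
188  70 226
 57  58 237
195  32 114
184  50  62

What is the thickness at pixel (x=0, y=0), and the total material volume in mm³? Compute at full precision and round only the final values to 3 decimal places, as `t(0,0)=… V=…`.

span = t_max - t_min = 4.41 - 0.92 = 3.490
L(0,0) = 188, L_eff = 188/255 = 0.737255
t(0,0) = 4.41 - 3.490·0.737255 = 1.837
Σt over all 4·3 pixels = 278461/8500 ≈ 32.7601176
V = pitch²·Σt = 1.83²·278461/8500 = 109.710

t(0,0)=1.837 V=109.710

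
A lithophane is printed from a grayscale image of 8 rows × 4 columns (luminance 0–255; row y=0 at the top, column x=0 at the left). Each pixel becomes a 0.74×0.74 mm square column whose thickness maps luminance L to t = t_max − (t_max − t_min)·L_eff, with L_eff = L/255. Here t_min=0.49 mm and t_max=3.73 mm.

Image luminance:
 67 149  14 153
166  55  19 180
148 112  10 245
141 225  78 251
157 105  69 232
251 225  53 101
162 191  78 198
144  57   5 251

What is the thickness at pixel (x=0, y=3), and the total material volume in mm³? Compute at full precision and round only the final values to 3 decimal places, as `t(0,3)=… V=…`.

span = t_max - t_min = 3.73 - 0.49 = 3.240
L(0,3) = 141, L_eff = 141/255 = 0.552941
t(0,3) = 3.73 - 3.240·0.552941 = 1.938
Σt over all 8·4 pixels = 137756/2125 ≈ 64.8263529
V = pitch²·Σt = 0.74²·137756/2125 = 35.499

t(0,3)=1.938 V=35.499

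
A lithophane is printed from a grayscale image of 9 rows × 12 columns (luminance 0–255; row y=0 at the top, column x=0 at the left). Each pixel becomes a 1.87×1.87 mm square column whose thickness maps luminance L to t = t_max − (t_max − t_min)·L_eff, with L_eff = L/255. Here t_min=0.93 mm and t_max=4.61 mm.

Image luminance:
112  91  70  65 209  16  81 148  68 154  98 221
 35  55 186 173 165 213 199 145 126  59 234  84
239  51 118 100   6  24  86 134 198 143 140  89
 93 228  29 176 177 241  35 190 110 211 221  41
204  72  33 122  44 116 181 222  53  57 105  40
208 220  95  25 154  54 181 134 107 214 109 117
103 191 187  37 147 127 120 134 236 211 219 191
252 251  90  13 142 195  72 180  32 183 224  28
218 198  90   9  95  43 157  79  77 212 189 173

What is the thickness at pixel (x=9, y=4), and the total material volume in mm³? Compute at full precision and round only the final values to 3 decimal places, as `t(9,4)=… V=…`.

t(9,4)=3.787 V=1031.548

span = t_max - t_min = 4.61 - 0.93 = 3.680
L(9,4) = 57, L_eff = 57/255 = 0.223529
t(9,4) = 4.61 - 3.680·0.223529 = 3.787
Σt over all 9·12 pixels = 110621/375 ≈ 294.9893333
V = pitch²·Σt = 1.87²·110621/375 = 1031.548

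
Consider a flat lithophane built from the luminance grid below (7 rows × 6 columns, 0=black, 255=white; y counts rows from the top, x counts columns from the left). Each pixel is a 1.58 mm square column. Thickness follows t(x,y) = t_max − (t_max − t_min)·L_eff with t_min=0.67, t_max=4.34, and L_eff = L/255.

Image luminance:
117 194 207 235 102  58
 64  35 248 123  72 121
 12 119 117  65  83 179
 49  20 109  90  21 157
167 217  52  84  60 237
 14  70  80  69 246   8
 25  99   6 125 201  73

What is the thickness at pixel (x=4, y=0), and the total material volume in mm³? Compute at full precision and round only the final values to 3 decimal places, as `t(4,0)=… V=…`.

span = t_max - t_min = 4.34 - 0.67 = 3.670
L(4,0) = 102, L_eff = 102/255 = 0.400000
t(4,0) = 4.34 - 3.670·0.400000 = 2.872
Σt over all 7·6 pixels = 302233/2550 ≈ 118.5227451
V = pitch²·Σt = 1.58²·302233/2550 = 295.880

t(4,0)=2.872 V=295.880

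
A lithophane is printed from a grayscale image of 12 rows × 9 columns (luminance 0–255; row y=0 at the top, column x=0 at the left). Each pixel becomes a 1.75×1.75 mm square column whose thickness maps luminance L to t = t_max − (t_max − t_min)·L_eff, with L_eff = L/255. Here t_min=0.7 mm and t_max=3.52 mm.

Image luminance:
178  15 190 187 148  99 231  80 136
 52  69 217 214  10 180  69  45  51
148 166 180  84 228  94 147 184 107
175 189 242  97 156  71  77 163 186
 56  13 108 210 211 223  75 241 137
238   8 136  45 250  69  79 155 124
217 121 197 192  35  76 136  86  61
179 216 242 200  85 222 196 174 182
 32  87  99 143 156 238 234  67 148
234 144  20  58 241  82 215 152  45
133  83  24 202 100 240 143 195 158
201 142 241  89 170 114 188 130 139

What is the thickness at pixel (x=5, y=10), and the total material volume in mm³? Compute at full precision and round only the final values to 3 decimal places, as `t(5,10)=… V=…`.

span = t_max - t_min = 3.52 - 0.7 = 2.820
L(5,10) = 240, L_eff = 240/255 = 0.941176
t(5,10) = 3.52 - 2.820·0.941176 = 0.866
Σt over all 12·9 pixels = 212.652
V = pitch²·Σt = 1.75²·212.652 = 651.247

t(5,10)=0.866 V=651.247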